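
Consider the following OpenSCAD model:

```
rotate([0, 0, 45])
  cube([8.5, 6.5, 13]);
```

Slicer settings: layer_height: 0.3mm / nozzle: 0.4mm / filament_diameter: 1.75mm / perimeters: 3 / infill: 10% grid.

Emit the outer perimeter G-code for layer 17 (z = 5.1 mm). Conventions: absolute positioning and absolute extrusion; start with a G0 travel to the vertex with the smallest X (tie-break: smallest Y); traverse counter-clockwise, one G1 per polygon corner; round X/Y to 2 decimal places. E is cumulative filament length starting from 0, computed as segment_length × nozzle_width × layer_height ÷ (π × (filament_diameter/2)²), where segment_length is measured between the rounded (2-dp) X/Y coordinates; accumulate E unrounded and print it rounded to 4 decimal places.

At z = 5.1 mm: the cube is present — its section is the full 8.5×6.5 rectangle; (whole slice rotated 45° about Z — lengths, areas and connectivity unchanged). The outline is a single polygon with 4 vertices. Extrusion per mm of travel: 0.4 × 0.3 / (π × 0.875²) = 0.049890. Accumulating E over each segment gives final E = 1.4972.

G0 X-4.60 Y4.60 Z5.10
G1 X0.00 Y0.00 E0.3246
G1 X6.01 Y6.01 E0.7486
G1 X1.41 Y10.61 E1.0731
G1 X-4.60 Y4.60 E1.4972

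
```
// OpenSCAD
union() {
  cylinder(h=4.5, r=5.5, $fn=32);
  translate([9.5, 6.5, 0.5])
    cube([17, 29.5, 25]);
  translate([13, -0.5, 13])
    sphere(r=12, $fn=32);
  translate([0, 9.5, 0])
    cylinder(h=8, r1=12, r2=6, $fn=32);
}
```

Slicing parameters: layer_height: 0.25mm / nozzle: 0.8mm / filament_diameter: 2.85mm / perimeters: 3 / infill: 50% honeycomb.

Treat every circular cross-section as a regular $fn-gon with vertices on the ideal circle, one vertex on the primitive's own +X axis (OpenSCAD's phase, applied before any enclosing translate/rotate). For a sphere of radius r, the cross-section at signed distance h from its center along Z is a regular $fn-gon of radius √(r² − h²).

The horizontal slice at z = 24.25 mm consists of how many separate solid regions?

2

At z = 24.25 mm: the cylinder is absent (z outside [0, 4.5]); the 17×29.5 cube at (9.5, 6.5) contributes its full rectangle; the r=12 sphere at (13, -0.5) slices to a regular 32-gon of circumradius 4.176 (√(r²−h²) with h=11.25 from center); the cone at (0, 9.5) is not intersected at this z (z outside [0, 8]); Merging all regions: the 2 present regions are separate (no shared area or edge), so areas and boundary lengths simply add and each stays a separate island — 2 connected regions. The result has 2 disconnected regions.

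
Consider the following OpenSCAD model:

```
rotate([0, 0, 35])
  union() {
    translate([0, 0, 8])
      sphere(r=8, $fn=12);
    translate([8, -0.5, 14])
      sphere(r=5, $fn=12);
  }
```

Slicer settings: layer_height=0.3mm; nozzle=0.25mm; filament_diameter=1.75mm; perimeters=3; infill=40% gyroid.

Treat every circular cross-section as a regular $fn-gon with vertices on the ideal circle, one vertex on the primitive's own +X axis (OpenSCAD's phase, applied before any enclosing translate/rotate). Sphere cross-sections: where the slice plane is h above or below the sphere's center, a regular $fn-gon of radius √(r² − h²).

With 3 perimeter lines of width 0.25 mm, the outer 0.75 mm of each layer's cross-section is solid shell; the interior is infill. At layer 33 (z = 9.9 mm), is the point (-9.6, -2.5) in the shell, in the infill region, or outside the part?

At z = 9.9 mm: the r=8 sphere slices to a regular 12-gon of circumradius 7.771 (√(r²−h²) with h=1.9 from center); the r=5 sphere at (8, -0.5) slices to a regular 12-gon of circumradius 2.862 (√(r²−h²) with h=4.1 from center); Merging all regions: the regions partially overlap (shared area 8.97 mm²), so overlapping operands fuse into one piece — 1 connected region; (whole slice rotated 35° about Z — lengths, areas and connectivity unchanged). Overall, the cross-section is a single solid region. Undo the 35° rotation: the query point maps to (-9.298, 3.458) in the un-rotated model frame. The nearest boundary edge runs (-7.77, 0.00)→(-6.73, 3.89); distance from the point to it = 2.37 mm. The point is not inside any of the regions above, so it lies outside the cross-section (2.37 mm from the nearest boundary).

outside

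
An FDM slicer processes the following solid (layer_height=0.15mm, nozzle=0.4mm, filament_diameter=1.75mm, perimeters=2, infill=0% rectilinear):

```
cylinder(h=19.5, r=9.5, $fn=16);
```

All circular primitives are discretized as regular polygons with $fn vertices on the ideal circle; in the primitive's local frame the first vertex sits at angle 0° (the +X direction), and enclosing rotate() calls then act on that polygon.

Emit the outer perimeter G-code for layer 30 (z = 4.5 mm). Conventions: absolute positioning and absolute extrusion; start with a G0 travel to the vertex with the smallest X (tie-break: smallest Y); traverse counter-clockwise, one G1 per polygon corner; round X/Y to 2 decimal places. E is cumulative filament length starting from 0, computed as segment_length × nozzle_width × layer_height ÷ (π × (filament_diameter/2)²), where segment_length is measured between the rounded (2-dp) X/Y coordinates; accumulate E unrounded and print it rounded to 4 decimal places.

G0 X-9.50 Y0.00 Z4.50
G1 X-8.78 Y-3.64 E0.0926
G1 X-6.72 Y-6.72 E0.1850
G1 X-3.64 Y-8.78 E0.2774
G1 X0.00 Y-9.50 E0.3700
G1 X3.64 Y-8.78 E0.4625
G1 X6.72 Y-6.72 E0.5550
G1 X8.78 Y-3.64 E0.6474
G1 X9.50 Y0.00 E0.7400
G1 X8.78 Y3.64 E0.8325
G1 X6.72 Y6.72 E0.9250
G1 X3.64 Y8.78 E1.0174
G1 X0.00 Y9.50 E1.1099
G1 X-3.64 Y8.78 E1.2025
G1 X-6.72 Y6.72 E1.2949
G1 X-8.78 Y3.64 E1.3874
G1 X-9.50 Y0.00 E1.4799

At z = 4.5 mm: the r=9.5 cylinder contributes a regular 16-gon of circumradius 9.5. The outline is a single polygon with 16 vertices. Extrusion per mm of travel: 0.4 × 0.15 / (π × 0.875²) = 0.024945. Accumulating E over each segment gives final E = 1.4799.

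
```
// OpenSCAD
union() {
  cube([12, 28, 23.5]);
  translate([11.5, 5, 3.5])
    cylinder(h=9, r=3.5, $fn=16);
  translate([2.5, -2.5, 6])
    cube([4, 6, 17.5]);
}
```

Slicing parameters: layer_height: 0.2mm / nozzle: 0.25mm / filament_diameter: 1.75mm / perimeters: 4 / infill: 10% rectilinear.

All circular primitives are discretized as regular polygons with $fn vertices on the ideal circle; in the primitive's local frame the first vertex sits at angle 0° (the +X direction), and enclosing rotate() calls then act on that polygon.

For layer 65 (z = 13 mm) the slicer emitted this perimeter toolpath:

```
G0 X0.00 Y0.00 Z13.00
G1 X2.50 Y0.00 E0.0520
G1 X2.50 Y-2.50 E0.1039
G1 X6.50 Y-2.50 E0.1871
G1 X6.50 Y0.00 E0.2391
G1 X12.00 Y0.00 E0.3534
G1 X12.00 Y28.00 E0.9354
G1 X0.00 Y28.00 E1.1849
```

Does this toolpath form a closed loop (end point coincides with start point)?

no

Start point (G0): (0.00, 0.00). End point (last G1): the path does not return to the start — open.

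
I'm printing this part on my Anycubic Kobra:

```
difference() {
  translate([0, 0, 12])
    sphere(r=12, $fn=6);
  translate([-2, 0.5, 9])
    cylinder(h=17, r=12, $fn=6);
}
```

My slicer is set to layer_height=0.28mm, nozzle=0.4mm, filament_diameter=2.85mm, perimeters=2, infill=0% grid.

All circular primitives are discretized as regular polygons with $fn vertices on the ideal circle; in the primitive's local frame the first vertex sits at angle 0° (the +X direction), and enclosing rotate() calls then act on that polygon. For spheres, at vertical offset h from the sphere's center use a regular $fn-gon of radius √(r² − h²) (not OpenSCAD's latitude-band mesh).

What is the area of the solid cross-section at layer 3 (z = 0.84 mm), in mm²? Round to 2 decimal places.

At z = 0.84 mm: the r=12 sphere slices to a regular 6-gon of circumradius 4.411 (√(r²−h²) with h=11.16 from center) (area = (6/2)·4.411²·sin(360°/6) = 50.54 mm²); the cylinder at (-2, 0.5) is absent (z outside [9, 26]); Subtracting the remaining from the first: none of the subtracted shapes is present at this height, so the r=12 sphere is unchanged — area = 50.54 mm². Overall, the cross-section is a single solid region. Net area = 50.54 mm².

50.54 mm²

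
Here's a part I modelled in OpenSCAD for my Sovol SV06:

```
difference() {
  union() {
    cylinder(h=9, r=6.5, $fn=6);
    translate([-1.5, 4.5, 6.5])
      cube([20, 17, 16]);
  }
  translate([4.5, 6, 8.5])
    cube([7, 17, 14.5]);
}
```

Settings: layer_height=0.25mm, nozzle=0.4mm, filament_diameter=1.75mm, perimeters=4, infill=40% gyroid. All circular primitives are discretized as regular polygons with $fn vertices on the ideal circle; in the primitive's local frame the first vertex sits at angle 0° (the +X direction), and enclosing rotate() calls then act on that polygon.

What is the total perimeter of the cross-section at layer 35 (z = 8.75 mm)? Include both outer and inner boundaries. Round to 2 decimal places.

At z = 8.75 mm: the r=6.5 cylinder gives a regular 6-gon of circumradius 6.5 (constant along its height) (perimeter = 2·6·6.500·sin(180°/6) = 39.00 mm); the 20×17 cube at (-1.5, 4.5) contributes its full rectangle (perimeter 74.00 mm); Combining (union): the regions partially overlap (shared area 5.73 mm²), so the edge portions inside another operand are dropped and the merged outline is re-measured after clipping — boundary = 100.42 mm; the cube at (4.5, 6) (footprint 7×17) is included at this height (perimeter 48.00 mm); After the difference (first − rest): starting from the result so far, the 7×17 cube at (4.5, 6) partially overlaps it — only the 108.50 mm² overlap (of its 119.00 mm²) is removed, clipping the outline — boundary = 131.42 mm. Overall, the cross-section is a single solid region. Total boundary length (outer) = 131.42 mm.

131.42 mm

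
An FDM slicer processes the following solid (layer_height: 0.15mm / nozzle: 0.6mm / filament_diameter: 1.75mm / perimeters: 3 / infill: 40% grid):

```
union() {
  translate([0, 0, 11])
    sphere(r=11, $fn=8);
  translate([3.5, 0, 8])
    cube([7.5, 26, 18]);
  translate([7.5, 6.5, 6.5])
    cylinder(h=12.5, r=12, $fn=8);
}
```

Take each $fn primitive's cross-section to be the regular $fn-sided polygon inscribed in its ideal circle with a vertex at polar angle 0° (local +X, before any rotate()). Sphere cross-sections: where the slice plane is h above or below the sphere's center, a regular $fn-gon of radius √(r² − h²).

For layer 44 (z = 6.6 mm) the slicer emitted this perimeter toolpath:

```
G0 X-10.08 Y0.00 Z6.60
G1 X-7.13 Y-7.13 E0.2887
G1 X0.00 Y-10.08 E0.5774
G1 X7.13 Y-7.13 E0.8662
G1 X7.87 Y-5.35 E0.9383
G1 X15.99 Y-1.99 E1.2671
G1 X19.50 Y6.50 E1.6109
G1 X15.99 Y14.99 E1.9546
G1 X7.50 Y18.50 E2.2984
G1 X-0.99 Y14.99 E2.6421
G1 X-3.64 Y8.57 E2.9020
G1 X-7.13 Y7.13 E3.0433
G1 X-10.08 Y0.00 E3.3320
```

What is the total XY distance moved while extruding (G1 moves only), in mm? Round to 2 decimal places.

Sum the Euclidean lengths of each G1 segment: total = 89.05 mm.

89.05 mm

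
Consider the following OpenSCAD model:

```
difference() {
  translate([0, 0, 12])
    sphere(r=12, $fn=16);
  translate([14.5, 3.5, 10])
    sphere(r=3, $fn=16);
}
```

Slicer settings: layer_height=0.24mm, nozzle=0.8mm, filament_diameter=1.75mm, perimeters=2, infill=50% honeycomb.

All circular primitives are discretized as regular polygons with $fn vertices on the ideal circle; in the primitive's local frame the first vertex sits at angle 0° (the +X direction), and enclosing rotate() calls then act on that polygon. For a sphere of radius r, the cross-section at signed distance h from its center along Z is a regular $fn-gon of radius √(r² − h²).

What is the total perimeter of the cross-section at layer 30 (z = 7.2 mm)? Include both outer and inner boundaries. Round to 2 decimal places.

68.66 mm

At z = 7.2 mm: the r=12 sphere slices to a regular 16-gon of circumradius 10.998 (√(r²−h²) with h=4.8 from center) (perimeter = 2·16·10.998·sin(180°/16) = 68.66 mm); the r=3 sphere at (14.5, 3.5) contributes a regular 16-gon of circumradius √(3²−2.8²) = 1.077 (perimeter = 2·16·1.077·sin(180°/16) = 6.72 mm); Subtracting the remaining from the first: starting from the r=12 sphere, the r=3 sphere at (14.5, 3.5) misses the remaining region (no effect) — boundary = 68.66 mm. Overall, the cross-section is a single solid region. Total boundary length (outer) = 68.66 mm.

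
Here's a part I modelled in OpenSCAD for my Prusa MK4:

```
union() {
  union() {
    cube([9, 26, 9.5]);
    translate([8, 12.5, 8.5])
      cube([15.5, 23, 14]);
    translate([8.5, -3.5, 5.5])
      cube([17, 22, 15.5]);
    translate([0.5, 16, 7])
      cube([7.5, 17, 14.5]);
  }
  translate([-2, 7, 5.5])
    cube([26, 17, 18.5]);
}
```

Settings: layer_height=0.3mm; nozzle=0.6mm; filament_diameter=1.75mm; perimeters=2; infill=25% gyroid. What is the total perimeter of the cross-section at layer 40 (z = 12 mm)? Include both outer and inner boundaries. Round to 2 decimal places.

At z = 12 mm: the cube is absent (z outside [0, 9.5]); the cube at (8, 12.5) (footprint 15.5×23) is included at this height (perimeter 77.00 mm); the cube at (8.5, -3.5) (footprint 17×22) is included at this height (perimeter 78.00 mm); the 7.5×17 cube at (0.5, 16) contributes its full rectangle (perimeter 49.00 mm); Taking the union: the regions partially overlap (shared area 90.00 mm²), so the edge portions inside another operand are dropped and the merged outline is re-measured after clipping — boundary = 128.00 mm; the cube at (-2, 7) is present — its section is the full 26×17 rectangle (perimeter 86.00 mm); Merging all regions: the regions partially overlap (shared area 326.50 mm²), so the edge portions inside another operand are dropped and the merged outline is re-measured after clipping — boundary = 133.00 mm. Overall, the cross-section is a single solid region. Total boundary length (outer) = 133.00 mm.

133.00 mm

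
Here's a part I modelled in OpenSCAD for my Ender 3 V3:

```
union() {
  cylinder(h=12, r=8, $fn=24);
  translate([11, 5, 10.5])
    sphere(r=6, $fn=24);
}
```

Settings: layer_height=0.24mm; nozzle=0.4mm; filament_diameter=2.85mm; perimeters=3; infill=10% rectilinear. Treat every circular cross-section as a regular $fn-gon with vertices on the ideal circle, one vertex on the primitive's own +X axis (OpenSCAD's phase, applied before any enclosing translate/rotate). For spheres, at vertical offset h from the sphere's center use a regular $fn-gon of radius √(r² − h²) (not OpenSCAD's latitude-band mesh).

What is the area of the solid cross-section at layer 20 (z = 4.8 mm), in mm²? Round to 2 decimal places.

209.67 mm²

At z = 4.8 mm: the r=8 cylinder gives a regular 24-gon of circumradius 8 (constant along its height) (area = (24/2)·8.000²·sin(360°/24) = 198.77 mm²); the r=6 sphere at (11, 5) slices to a regular 24-gon of circumradius 1.873 (√(r²−h²) with h=5.7 from center) (area = (24/2)·1.873²·sin(360°/24) = 10.90 mm²); Taking the union: the 2 present regions are separate (no shared area or edge), so areas and boundary lengths simply add and each stays a separate island — area = 209.67 mm². Overall, the cross-section has 2 separate islands. Net area = 209.67 mm².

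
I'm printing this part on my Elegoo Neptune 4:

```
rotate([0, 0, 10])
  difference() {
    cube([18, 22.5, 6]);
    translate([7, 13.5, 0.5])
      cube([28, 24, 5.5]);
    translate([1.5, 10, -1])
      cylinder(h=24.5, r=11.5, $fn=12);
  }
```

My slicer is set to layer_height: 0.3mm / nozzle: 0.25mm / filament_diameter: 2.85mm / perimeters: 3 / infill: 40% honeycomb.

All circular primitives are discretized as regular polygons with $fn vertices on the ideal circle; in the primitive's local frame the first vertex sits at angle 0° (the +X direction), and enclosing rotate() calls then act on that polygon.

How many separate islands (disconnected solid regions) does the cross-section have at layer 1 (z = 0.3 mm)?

At z = 0.3 mm: the cube (footprint 18×22.5) is included at this height; the cube at (7, 13.5) does not reach this height (z outside [0.5, 6]); the r=11.5 cylinder at (1.5, 10) gives a regular 12-gon of circumradius 11.5 (constant along its height); After the difference (first − rest): starting from the 18×22.5 cube, the r=11.5 cylinder at (1.5, 10) partially overlaps it — only the 226.12 mm² overlap (of its 396.75 mm²) is removed, clipping the outline — 1 connected region; (whole slice rotated 10° about Z — lengths, areas and connectivity unchanged). Overall, the cross-section is a single solid region. Island count = 1.

1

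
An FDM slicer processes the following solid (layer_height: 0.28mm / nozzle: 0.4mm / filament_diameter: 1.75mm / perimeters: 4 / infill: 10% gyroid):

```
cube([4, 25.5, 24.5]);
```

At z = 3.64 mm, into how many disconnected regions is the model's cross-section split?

1

At z = 3.64 mm: the cube (footprint 4×25.5) is included at this height. The result has 1 disconnected region.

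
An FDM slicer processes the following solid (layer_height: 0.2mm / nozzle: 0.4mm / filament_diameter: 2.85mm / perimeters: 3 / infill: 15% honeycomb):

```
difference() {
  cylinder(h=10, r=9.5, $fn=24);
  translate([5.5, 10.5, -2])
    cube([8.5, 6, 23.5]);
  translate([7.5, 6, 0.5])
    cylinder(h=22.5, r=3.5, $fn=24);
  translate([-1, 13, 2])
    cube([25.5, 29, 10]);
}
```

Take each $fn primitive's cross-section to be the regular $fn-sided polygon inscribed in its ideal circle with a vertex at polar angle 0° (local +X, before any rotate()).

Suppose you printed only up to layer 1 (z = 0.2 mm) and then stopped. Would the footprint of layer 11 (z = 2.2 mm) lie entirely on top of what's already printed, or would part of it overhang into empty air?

Compare the two slices. At z = 0.2: the r=9.5 cylinder contributes a regular 24-gon of circumradius 9.5 (area = (24/2)·9.500²·sin(360°/24) = 280.30 mm²); the cube at (5.5, 10.5) (footprint 8.5×6) is included at this height (area 51.00 mm²); the cylinder at (7.5, 6) is not intersected at this z (z outside [0.5, 23]); the cube at (-1, 13) does not reach this height (z outside [2, 12]); Taking the first minus the rest: starting from the r=9.5 cylinder (280.30 mm²), the 8.5×6 cube at (5.5, 10.5) misses the remaining region (no effect) — area = 280.30 mm². At z = 2.2: the cylinder: section is a regular 24-gon, circumradius r=9.5 (area = (24/2)·9.500²·sin(360°/24) = 280.30 mm²); the cube at (5.5, 10.5) (footprint 8.5×6) is included at this height (area 51.00 mm²); the r=3.5 cylinder at (7.5, 6) gives a regular 24-gon of circumradius 3.5 (constant along its height) (area = (24/2)·3.500²·sin(360°/24) = 38.05 mm²); the cube at (-1, 13) (footprint 25.5×29) is included at this height (area 739.50 mm²); Taking the first minus the rest: starting from the r=9.5 cylinder (280.30 mm²), the 8.5×6 cube at (5.5, 10.5) misses the remaining region (no effect); the r=3.5 cylinder at (7.5, 6) partially overlaps it — only the 16.43 mm² overlap (of its 38.05 mm²) is removed, clipping the outline; the 25.5×29 cube at (-1, 13) misses the remaining region (no effect) — area = 263.87 mm². Checking containment: the cross-section at z = 2.2 is a subset of the cross-section at z = 0.2.

entirely on top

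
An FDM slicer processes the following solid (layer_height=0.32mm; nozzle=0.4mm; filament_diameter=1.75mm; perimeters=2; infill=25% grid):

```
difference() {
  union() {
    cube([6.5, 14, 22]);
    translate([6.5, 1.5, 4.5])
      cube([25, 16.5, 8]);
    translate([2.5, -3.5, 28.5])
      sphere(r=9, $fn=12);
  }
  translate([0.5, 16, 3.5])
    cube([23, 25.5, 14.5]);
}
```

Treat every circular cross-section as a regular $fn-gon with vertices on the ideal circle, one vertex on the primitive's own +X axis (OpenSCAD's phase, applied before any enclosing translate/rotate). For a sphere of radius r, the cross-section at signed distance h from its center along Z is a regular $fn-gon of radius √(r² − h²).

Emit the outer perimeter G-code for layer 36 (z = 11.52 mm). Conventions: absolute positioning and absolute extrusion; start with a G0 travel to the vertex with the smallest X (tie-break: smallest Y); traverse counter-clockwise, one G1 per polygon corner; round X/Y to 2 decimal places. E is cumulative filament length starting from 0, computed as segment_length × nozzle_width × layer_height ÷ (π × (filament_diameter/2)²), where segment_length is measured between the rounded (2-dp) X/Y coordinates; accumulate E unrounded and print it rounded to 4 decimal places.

At z = 11.52 mm: the 6.5×14 cube contributes its full rectangle; the 25×16.5 cube at (6.5, 1.5) contributes its full rectangle; the sphere at (2.5, -3.5) is not intersected at this z (|z−center|=16.980 > r=9); Taking the union: the 2 present regions share edge segments without overlapping in area, so areas simply add but the touching pieces fuse into one outline (the shared edge portions become interior and drop out of the boundary) — 1 connected region; the cube at (0.5, 16) is present — its section is the full 23×25.5 rectangle; Taking the first minus the rest: starting from the result so far, the 23×25.5 cube at (0.5, 16) partially overlaps it — only the 34.00 mm² overlap (of its 586.50 mm²) is removed, clipping the outline — 1 connected region. The outline is a single polygon with 10 vertices. Extrusion per mm of travel: 0.4 × 0.32 / (π × 0.875²) = 0.053216. Accumulating E over each segment gives final E = 5.2684.

G0 X0.00 Y0.00 Z11.52
G1 X6.50 Y0.00 E0.3459
G1 X6.50 Y1.50 E0.4257
G1 X31.50 Y1.50 E1.7561
G1 X31.50 Y18.00 E2.6342
G1 X23.50 Y18.00 E3.0599
G1 X23.50 Y16.00 E3.1664
G1 X6.50 Y16.00 E4.0710
G1 X6.50 Y14.00 E4.1775
G1 X0.00 Y14.00 E4.5234
G1 X0.00 Y0.00 E5.2684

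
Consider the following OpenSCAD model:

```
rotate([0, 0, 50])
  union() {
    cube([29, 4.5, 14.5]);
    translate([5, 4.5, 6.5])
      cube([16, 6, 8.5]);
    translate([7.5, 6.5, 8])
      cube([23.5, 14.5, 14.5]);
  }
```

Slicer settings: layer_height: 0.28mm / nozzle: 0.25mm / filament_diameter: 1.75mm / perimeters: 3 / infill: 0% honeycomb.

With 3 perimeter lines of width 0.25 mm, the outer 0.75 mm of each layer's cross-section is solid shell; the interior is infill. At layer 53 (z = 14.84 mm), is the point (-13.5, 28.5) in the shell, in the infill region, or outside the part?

At z = 14.84 mm: the cube does not reach this height (z outside [0, 14.5]); the cube at (5, 4.5) is present — its section is the full 16×6 rectangle; the cube at (7.5, 6.5) is present — its section is the full 23.5×14.5 rectangle; Merging all regions: the regions partially overlap (shared area 54.00 mm²), so overlapping operands fuse into one piece — 1 connected region; (rotated 50° about Z; rotation is an isometry so areas/perimeters/island counts are preserved). Overall, the cross-section is a single solid region. Undo the 50° rotation: the query point maps to (13.155, 28.661) in the un-rotated model frame. The nearest boundary edge runs (7.50, 21.00)→(31.00, 21.00); distance from the point to it = 7.66 mm. The point is not inside any of the regions above, so it lies outside the cross-section (7.66 mm from the nearest boundary).

outside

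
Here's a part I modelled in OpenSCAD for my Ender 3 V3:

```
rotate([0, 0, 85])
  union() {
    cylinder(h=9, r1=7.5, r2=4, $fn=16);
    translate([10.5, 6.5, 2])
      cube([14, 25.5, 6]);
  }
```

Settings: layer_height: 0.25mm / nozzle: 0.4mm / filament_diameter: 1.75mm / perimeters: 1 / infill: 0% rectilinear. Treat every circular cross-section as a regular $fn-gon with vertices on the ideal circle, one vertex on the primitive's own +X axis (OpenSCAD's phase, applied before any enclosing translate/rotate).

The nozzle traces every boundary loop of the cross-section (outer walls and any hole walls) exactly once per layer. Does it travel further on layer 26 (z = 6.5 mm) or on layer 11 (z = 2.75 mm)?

layer 11 (z = 2.75 mm)

Layer 26 (z = 6.5): the cone contributes a regular 16-gon of circumradius 4.972 (interpolated between r1=7.5 and r2=4 at t=0.722) (perimeter = 2·16·4.972·sin(180°/16) = 31.04 mm); the 14×25.5 cube at (10.5, 6.5) contributes its full rectangle (perimeter 79.00 mm); Merging all regions: the 2 present regions are separate (no shared area or edge), so areas and boundary lengths simply add and each stays a separate island — boundary = 110.04 mm; (whole slice rotated 85° about Z — lengths, areas and connectivity unchanged). So its perimeter = 110.04 mm. Layer 11 (z = 2.75): the cone (r1=7.5→r2=4) has section circumradius 6.431 here — a regular 16-gon (perimeter = 2·16·6.431·sin(180°/16) = 40.15 mm); the 14×25.5 cube at (10.5, 6.5) contributes its full rectangle (perimeter 79.00 mm); Merging all regions: the 2 present regions are separate (no shared area or edge), so areas and boundary lengths simply add and each stays a separate island — boundary = 119.15 mm; (whole slice rotated 85° about Z — lengths, areas and connectivity unchanged). So its perimeter = 119.15 mm. Layer 11 is larger (119.15 vs 110.04 mm).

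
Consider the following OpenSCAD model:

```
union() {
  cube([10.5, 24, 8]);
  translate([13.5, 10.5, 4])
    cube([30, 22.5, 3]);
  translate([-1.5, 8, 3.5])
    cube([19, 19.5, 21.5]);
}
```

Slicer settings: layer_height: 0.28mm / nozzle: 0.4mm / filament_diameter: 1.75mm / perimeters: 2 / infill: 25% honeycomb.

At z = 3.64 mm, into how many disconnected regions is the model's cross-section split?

At z = 3.64 mm: the 10.5×24 cube contributes its full rectangle; the cube at (13.5, 10.5) is absent (z outside [4, 7]); the 19×19.5 cube at (-1.5, 8) contributes its full rectangle; Merging all regions: the regions partially overlap (shared area 168.00 mm²), so overlapping operands fuse into one piece — 1 connected region. The result has 1 disconnected region.

1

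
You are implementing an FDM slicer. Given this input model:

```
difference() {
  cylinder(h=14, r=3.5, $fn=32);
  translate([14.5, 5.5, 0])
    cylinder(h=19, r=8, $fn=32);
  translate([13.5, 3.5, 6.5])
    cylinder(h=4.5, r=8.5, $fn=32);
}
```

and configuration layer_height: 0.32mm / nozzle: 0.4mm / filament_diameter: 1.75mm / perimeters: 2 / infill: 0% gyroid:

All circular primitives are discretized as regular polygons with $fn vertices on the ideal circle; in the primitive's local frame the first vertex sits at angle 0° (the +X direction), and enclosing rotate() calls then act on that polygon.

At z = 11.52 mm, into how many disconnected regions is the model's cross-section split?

At z = 11.52 mm: the r=3.5 cylinder contributes a regular 32-gon of circumradius 3.5; the r=8 cylinder at (14.5, 5.5) gives a regular 32-gon of circumradius 8 (constant along its height); the cylinder at (13.5, 3.5) is not intersected at this z (z outside [6.5, 11]); Subtracting the remaining from the first: starting from the r=3.5 cylinder, the r=8 cylinder at (14.5, 5.5) misses the remaining region (no effect) — 1 connected region. The result has 1 disconnected region.

1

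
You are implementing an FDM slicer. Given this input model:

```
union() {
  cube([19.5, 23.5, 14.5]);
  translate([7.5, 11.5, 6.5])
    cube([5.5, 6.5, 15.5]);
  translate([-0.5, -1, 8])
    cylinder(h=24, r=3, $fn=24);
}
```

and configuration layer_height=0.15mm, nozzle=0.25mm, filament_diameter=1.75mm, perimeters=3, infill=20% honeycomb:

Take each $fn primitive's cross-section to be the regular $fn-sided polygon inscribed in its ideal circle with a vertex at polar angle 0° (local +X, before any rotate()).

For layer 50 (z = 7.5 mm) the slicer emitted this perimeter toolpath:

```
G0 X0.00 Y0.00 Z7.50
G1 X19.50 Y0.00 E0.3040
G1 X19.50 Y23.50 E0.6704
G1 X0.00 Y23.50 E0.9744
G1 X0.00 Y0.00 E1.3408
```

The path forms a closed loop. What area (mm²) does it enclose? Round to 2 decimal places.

Apply the shoelace formula to the sequence of (X, Y) vertices; enclosed area = 458.25 mm².

458.25 mm²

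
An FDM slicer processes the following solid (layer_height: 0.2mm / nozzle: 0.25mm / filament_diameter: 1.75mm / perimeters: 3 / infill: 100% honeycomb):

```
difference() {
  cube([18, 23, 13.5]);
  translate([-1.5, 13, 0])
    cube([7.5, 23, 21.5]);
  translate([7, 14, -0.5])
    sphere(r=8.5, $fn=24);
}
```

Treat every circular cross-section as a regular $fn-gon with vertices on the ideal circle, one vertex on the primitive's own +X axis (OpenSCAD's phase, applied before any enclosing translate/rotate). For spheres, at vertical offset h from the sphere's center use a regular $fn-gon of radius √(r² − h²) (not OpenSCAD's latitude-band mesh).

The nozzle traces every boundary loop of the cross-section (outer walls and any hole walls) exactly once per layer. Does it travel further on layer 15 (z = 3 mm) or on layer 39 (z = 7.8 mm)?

layer 15 (z = 3 mm)

Layer 15 (z = 3): the cube (footprint 18×23) is included at this height (perimeter 82.00 mm); the 7.5×23 cube at (-1.5, 13) contributes its full rectangle (perimeter 61.00 mm); the r=8.5 sphere at (7, 14) contributes a regular 24-gon of circumradius √(8.5²−3.5²) = 7.746 (perimeter = 2·24·7.746·sin(180°/24) = 48.53 mm); Taking the first minus the rest: starting from the 18×23 cube, the 7.5×23 cube at (-1.5, 13) partially overlaps it — only the 60.00 mm² overlap (of its 172.50 mm²) is removed, clipping the outline; the r=8.5 sphere at (7, 14) partially overlaps it — only the 139.93 mm² overlap (of its 186.35 mm²) is removed, clipping the outline — boundary = 99.34 mm. So its perimeter = 99.34 mm. Layer 39 (z = 7.8): the cube (footprint 18×23) is included at this height (perimeter 82.00 mm); the cube at (-1.5, 13) (footprint 7.5×23) is included at this height (perimeter 61.00 mm); the r=8.5 sphere at (7, 14) slices to a regular 24-gon of circumradius 1.833 (√(r²−h²) with h=8.3 from center) (perimeter = 2·24·1.833·sin(180°/24) = 11.48 mm); Subtracting the remaining from the first: starting from the 18×23 cube, the 7.5×23 cube at (-1.5, 13) partially overlaps it — only the 60.00 mm² overlap (of its 172.50 mm²) is removed, clipping the outline; the r=8.5 sphere at (7, 14) partially overlaps it — only the 8.83 mm² overlap (of its 10.44 mm²) is removed, clipping the outline — boundary = 87.57 mm. So its perimeter = 87.57 mm. Layer 15 is larger (99.34 vs 87.57 mm).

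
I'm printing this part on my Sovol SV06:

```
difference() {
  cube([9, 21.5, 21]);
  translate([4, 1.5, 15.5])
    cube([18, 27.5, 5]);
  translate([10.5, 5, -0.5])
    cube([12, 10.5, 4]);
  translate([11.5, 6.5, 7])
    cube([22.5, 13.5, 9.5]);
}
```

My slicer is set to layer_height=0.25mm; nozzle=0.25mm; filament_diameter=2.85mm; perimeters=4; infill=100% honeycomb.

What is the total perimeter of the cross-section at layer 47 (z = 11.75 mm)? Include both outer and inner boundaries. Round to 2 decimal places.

61.00 mm

At z = 11.75 mm: the cube (footprint 9×21.5) is included at this height (perimeter 61.00 mm); the cube at (4, 1.5) does not reach this height (z outside [15.5, 20.5]); the cube at (10.5, 5) is not intersected at this z (z outside [-0.5, 3.5]); the 22.5×13.5 cube at (11.5, 6.5) contributes its full rectangle (perimeter 72.00 mm); Taking the first minus the rest: starting from the 9×21.5 cube, the 22.5×13.5 cube at (11.5, 6.5) misses the remaining region (no effect) — boundary = 61.00 mm. Overall, the cross-section is a single solid region. Total boundary length (outer) = 61.00 mm.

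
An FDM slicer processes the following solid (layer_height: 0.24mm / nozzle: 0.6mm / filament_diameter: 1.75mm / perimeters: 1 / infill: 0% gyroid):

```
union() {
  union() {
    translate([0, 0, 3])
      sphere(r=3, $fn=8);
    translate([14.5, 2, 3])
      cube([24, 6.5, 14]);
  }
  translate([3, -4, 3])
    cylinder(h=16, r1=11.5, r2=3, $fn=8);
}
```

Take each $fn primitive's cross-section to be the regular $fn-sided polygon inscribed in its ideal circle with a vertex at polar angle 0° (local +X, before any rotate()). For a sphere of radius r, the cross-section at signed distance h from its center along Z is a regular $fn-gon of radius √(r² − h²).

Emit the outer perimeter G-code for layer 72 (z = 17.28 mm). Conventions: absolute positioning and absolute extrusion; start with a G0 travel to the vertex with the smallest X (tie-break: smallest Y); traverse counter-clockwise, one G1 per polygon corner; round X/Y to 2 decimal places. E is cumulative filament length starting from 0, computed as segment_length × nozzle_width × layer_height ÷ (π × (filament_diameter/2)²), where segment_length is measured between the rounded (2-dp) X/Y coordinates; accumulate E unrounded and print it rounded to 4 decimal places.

At z = 17.28 mm: the sphere is not intersected at this z (|z−center|=14.280 > r=3); the cube at (14.5, 2) does not reach this height (z outside [3, 17]); Taking the union: nothing is present at this height; the cone at (3, -4): at t=0.893 of its height the radius interpolates to r₁+(r₂−r₁)t = 3.914, giving a regular 8-gon of that circumradius; Combining (union): only the cone at (3, -4) is present, so the union is just that shape — 1 connected region. The outline is a single polygon with 8 vertices. Extrusion per mm of travel: 0.6 × 0.24 / (π × 0.875²) = 0.059868. Accumulating E over each segment gives final E = 1.4346.

G0 X-0.91 Y-4.00 Z17.28
G1 X0.23 Y-6.77 E0.1793
G1 X3.00 Y-7.91 E0.3587
G1 X5.77 Y-6.77 E0.5380
G1 X6.91 Y-4.00 E0.7173
G1 X5.77 Y-1.23 E0.8967
G1 X3.00 Y-0.09 E1.0760
G1 X0.23 Y-1.23 E1.2553
G1 X-0.91 Y-4.00 E1.4346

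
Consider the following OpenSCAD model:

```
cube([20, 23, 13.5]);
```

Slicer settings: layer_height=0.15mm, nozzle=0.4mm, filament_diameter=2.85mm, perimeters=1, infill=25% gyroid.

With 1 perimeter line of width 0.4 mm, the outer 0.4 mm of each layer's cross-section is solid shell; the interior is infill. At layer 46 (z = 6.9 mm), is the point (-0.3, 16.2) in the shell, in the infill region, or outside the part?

At z = 6.9 mm: the cube (footprint 20×23) is included at this height. Overall, the cross-section is a single solid region. The nearest boundary edge runs (0.00, 23.00)→(0.00, 0.00); distance from the point to it = 0.30 mm. The point is not inside any of the regions above, so it lies outside the cross-section (0.30 mm from the nearest boundary).

outside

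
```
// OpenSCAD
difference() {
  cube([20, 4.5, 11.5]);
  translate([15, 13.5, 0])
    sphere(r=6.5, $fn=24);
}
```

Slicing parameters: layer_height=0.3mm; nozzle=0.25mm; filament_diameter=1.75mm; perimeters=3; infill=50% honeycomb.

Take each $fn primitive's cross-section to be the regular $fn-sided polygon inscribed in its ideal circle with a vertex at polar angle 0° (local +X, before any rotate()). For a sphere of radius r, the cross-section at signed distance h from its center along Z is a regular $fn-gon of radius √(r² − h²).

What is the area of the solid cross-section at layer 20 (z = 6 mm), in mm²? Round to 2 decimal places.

At z = 6 mm: the cube is present — its section is the full 20×4.5 rectangle (area 90.00 mm²); the r=6.5 sphere at (15, 13.5) contributes a regular 24-gon of circumradius √(6.5²−6²) = 2.500 (area = (24/2)·2.500²·sin(360°/24) = 19.41 mm²); Taking the first minus the rest: starting from the 20×4.5 cube (90.00 mm²), the r=6.5 sphere at (15, 13.5) misses the remaining region (no effect) — area = 90.00 mm². Overall, the cross-section is a single solid region. Net area = 90.00 mm².

90.00 mm²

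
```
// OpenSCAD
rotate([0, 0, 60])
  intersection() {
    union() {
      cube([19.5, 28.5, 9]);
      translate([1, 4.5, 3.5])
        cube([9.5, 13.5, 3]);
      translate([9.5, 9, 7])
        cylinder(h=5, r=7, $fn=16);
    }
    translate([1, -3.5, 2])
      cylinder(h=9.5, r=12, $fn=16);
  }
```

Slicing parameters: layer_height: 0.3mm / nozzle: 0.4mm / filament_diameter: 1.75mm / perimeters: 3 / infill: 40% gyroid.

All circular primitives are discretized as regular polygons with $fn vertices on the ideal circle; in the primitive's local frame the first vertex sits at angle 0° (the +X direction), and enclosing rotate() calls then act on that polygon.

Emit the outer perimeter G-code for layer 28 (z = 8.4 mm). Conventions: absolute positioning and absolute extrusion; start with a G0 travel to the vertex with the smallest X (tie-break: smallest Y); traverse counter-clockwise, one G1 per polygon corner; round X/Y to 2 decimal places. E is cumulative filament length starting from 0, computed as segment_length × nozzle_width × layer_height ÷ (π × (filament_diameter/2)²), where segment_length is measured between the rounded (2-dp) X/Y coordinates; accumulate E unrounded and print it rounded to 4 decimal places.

At z = 8.4 mm: the cube (footprint 19.5×28.5) is included at this height; the cube at (1, 4.5) is not intersected at this z (z outside [3.5, 6.5]); the cylinder at (9.5, 9): section is a regular 16-gon, circumradius r=7; Taking the union: the r=7 cylinder at (9.5, 9) lies entirely inside the 19.5×28.5 cube, so the union is just the 19.5×28.5 cube — 1 connected region; the r=12 cylinder at (1, -3.5) contributes a regular 16-gon of circumradius 12; Keeping only the common overlap: the r=12 cylinder at (1, -3.5) partially overlaps the result so far; clipping to the common part keeps 77.83 mm² — 1 connected region; (whole slice rotated 60° about Z — lengths, areas and connectivity unchanged). The outline is a single polygon with 7 vertices. Extrusion per mm of travel: 0.4 × 0.3 / (π × 0.875²) = 0.049890. Accumulating E over each segment gives final E = 1.8353.

G0 X-7.19 Y4.15 Z8.40
G1 X0.00 Y0.00 E0.4142
G1 X6.15 Y10.66 E1.0282
G1 X5.10 Y11.01 E1.0834
G1 X0.43 Y10.71 E1.3169
G1 X-3.77 Y8.64 E1.5505
G1 X-6.86 Y5.12 E1.7841
G1 X-7.19 Y4.15 E1.8353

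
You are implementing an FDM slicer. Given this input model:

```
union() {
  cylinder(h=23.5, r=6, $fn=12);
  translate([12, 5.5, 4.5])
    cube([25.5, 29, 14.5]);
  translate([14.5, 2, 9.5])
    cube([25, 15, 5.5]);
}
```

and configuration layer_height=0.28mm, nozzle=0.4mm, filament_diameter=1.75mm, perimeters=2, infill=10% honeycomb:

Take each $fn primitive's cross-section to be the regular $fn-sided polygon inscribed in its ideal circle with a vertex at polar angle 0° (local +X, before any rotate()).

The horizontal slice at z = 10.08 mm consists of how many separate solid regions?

At z = 10.08 mm: the r=6 cylinder contributes a regular 12-gon of circumradius 6; the cube at (12, 5.5) (footprint 25.5×29) is included at this height; the cube at (14.5, 2) is present — its section is the full 25×15 rectangle; Taking the union: the regions partially overlap (shared area 264.50 mm²), so overlapping operands fuse into one piece — 2 connected regions. The result has 2 disconnected regions.

2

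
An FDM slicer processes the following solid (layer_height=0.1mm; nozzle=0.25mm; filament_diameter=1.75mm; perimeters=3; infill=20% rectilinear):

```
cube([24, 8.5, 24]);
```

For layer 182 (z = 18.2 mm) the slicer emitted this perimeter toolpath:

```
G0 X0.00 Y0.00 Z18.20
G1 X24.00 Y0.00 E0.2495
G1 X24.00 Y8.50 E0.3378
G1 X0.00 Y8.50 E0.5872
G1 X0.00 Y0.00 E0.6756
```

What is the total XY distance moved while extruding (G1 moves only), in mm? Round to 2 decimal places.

65.00 mm

Sum the Euclidean lengths of each G1 segment: total = 65.00 mm.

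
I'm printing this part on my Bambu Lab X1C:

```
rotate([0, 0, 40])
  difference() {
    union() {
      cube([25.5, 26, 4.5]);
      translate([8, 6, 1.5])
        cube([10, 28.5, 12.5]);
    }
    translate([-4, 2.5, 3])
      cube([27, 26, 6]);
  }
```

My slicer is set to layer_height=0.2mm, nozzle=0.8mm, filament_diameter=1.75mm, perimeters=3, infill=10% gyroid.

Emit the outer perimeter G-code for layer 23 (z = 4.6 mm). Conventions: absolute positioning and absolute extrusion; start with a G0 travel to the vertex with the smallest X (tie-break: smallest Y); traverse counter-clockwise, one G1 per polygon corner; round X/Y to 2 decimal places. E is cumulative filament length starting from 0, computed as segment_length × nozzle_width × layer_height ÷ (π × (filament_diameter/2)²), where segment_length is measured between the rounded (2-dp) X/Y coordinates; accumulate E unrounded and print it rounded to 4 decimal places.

At z = 4.6 mm: the cube is not intersected at this z (z outside [0, 4.5]); the cube at (8, 6) is present — its section is the full 10×28.5 rectangle; Merging all regions: only the 10×28.5 cube at (8, 6) is present, so the union is just that shape — 1 connected region; the cube at (-4, 2.5) is present — its section is the full 27×26 rectangle; Subtracting the remaining from the first: starting from that combined region, the 27×26 cube at (-4, 2.5) partially overlaps it — only the 225.00 mm² overlap (of its 702.00 mm²) is removed, clipping the outline — 1 connected region; (rotated 40° about Z; rotation is an isometry so areas/perimeters/island counts are preserved). The outline is a single polygon with 4 vertices. Extrusion per mm of travel: 0.8 × 0.2 / (π × 0.875²) = 0.066520. Accumulating E over each segment gives final E = 2.1294.

G0 X-16.05 Y31.57 Z4.60
G1 X-12.19 Y26.97 E0.3995
G1 X-4.53 Y33.40 E1.0647
G1 X-8.39 Y38.00 E1.4642
G1 X-16.05 Y31.57 E2.1294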